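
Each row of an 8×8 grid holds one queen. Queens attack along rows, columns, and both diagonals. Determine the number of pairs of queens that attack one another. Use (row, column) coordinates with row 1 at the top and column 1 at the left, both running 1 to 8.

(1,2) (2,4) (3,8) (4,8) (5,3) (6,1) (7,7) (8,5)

1

Same column: (3,8)–(4,8) (column 8).
Total attacking pairs: 1.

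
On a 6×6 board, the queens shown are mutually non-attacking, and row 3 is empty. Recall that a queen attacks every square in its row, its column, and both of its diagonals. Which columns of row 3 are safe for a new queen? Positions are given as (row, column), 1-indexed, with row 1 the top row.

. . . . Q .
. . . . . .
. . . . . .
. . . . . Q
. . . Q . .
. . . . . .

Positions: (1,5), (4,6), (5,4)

columns 1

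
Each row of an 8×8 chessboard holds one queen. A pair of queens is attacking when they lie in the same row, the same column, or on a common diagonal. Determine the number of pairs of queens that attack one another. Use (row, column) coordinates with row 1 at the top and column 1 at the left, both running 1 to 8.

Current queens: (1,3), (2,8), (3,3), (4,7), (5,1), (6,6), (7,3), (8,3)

11

Same column: (1,3)–(3,3) (column 3); (1,3)–(7,3) (column 3); (1,3)–(8,3) (column 3); (3,3)–(7,3) (column 3); (3,3)–(8,3) (column 3); (7,3)–(8,3) (column 3).
Same diagonal: (2,8)–(7,3) (|2−7| = |8−3| = 5); (3,3)–(5,1) (|3−5| = |3−1| = 2); (3,3)–(6,6) (|3−6| = |3−6| = 3); (4,7)–(8,3) (|4−8| = |7−3| = 4); (5,1)–(7,3) (|5−7| = |1−3| = 2).
Total attacking pairs: 11.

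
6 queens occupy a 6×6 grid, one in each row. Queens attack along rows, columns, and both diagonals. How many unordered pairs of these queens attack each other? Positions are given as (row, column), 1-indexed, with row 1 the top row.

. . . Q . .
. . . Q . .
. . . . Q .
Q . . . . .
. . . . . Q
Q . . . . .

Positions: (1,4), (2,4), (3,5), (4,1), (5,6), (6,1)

Same column: (1,4)–(2,4) (column 4); (4,1)–(6,1) (column 1).
Same diagonal: (1,4)–(4,1) (|1−4| = |4−1| = 3); (2,4)–(3,5) (|2−3| = |4−5| = 1).
Total attacking pairs: 4.

4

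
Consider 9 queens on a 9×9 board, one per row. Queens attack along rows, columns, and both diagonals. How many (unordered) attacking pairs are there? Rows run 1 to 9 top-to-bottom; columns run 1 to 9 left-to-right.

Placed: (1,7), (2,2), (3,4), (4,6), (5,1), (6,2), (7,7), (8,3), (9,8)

5

Same column: (1,7)–(7,7) (column 7); (2,2)–(6,2) (column 2).
Same diagonal: (1,7)–(6,2) (|1−6| = |7−2| = 5); (2,2)–(7,7) (|2−7| = |2−7| = 5); (5,1)–(6,2) (|5−6| = |1−2| = 1).
Total attacking pairs: 5.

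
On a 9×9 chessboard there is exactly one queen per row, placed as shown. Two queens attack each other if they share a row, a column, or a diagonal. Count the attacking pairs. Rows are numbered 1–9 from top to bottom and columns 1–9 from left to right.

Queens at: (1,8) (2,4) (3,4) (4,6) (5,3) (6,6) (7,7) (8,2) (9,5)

Same column: (2,4)–(3,4) (column 4); (4,6)–(6,6) (column 6).
Same diagonal: (2,4)–(4,6) (|2−4| = |4−6| = 2); (4,6)–(8,2) (|4−8| = |6−2| = 4); (6,6)–(7,7) (|6−7| = |6−7| = 1); (7,7)–(9,5) (|7−9| = |7−5| = 2).
Total attacking pairs: 6.

6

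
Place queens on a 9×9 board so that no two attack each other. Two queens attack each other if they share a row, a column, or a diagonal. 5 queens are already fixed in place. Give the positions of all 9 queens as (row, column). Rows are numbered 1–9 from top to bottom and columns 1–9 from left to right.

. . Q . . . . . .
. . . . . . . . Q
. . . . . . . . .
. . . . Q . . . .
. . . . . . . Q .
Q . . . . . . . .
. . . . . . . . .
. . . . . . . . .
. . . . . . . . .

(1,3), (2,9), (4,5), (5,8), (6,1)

Row 3: attacked by (1,3)→{1,3,5}; (2,9)→{8,9}; (4,5)→{4,5,6}; (5,8)→{6,8}; (6,1)→{1,4}. Safe: 2, 7. Place at column 2.
Row 7: attacked by (1,3)→{3,9}; (2,9)→{4,9}; (3,2)→{2,6}; (4,5)→{2,5,8}; (5,8)→{6,8}; (6,1)→{1,2}. Safe: 7. Place at column 7.
Row 8: attacked by (1,3)→{3}; (2,9)→{3,9}; (3,2)→{2,7}; (4,5)→{1,5,9}; (5,8)→{5,8}; (6,1)→{1,3}; (7,7)→{6,7,8}. Safe: 4. Place at column 4.
Row 9: attacked by (1,3)→{3}; (2,9)→{2,9}; (3,2)→{2,8}; (4,5)→{5}; (5,8)→{4,8}; (6,1)→{1,4}; (7,7)→{5,7,9}; (8,4)→{3,4,5}. Safe: 6. Place at column 6.
Columns [3, 9, 2, 5, 8, 1, 7, 4, 6], r−c [-2, -7, 1, -1, -3, 5, 0, 4, 3], r+c [4, 11, 5, 9, 13, 7, 14, 12, 15] are all distinct, so no two queens attack.

(1,3) (2,9) (3,2) (4,5) (5,8) (6,1) (7,7) (8,4) (9,6)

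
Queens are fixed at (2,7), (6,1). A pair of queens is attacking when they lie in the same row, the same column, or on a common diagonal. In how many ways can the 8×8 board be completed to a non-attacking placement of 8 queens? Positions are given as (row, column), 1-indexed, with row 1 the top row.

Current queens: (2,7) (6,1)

Branch on row 1: col 2 → 0; col 3 → 1; col 4 → 1; col 5 → 3.
Sum: 0 + 1 + 1 + 3 = 5.

5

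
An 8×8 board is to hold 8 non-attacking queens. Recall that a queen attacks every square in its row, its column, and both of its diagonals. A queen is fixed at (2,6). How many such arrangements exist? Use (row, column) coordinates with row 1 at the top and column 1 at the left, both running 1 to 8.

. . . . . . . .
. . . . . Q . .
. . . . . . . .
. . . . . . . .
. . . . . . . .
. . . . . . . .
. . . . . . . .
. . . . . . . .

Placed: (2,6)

14

Branch on row 1: col 1 → 1; col 2 → 2; col 3 → 8; col 4 → 3; col 8 → 0.
Sum: 1 + 2 + 8 + 3 + 0 = 14.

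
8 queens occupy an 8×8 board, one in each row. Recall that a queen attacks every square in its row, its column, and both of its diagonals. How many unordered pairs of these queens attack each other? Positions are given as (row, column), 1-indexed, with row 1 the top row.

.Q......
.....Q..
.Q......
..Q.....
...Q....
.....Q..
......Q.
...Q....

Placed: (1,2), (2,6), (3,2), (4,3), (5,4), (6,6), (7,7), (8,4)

Same column: (1,2)–(3,2) (column 2); (2,6)–(6,6) (column 6); (5,4)–(8,4) (column 4).
Same diagonal: (3,2)–(4,3) (|3−4| = |2−3| = 1); (3,2)–(5,4) (|3−5| = |2−4| = 2); (4,3)–(5,4) (|4−5| = |3−4| = 1); (6,6)–(7,7) (|6−7| = |6−7| = 1); (6,6)–(8,4) (|6−8| = |6−4| = 2).
Total attacking pairs: 8.

8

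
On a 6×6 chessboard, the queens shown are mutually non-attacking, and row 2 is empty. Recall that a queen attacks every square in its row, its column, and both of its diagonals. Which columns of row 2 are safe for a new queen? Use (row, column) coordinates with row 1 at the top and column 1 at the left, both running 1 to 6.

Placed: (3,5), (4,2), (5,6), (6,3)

(3,5) attacks row 2 at column 5 and diagonals 4, 6.
(4,2) attacks row 2 at column 2 and diagonals 4.
(5,6) attacks row 2 at column 6 and diagonals 3.
(6,3) attacks row 2 at column 3.
Attacked columns: {2, 3, 4, 5, 6}. Safe: {1}.

columns 1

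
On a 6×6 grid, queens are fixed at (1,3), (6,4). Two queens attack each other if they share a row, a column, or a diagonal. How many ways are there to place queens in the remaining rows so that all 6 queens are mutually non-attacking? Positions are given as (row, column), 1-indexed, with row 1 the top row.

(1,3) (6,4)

1

Branch on row 2: col 1 → 0; col 5 → 0; col 6 → 1.
Sum: 0 + 0 + 1 = 1.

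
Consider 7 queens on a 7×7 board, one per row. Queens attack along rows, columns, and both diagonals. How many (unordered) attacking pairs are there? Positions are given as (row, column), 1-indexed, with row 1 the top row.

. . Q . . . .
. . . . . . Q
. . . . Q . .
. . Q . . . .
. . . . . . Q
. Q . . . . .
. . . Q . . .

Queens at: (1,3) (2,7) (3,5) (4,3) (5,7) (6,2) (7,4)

Same column: (1,3)–(4,3) (column 3); (2,7)–(5,7) (column 7).
Same diagonal: (1,3)–(3,5) (|1−3| = |3−5| = 2); (1,3)–(5,7) (|1−5| = |3−7| = 4); (3,5)–(5,7) (|3−5| = |5−7| = 2); (3,5)–(6,2) (|3−6| = |5−2| = 3).
Total attacking pairs: 6.

6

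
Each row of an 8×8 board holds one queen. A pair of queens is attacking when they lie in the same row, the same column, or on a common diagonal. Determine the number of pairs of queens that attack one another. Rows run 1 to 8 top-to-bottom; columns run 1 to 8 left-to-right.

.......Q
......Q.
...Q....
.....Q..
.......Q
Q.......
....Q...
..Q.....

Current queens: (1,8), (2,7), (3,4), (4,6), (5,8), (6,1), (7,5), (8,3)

Same column: (1,8)–(5,8) (column 8).
Same diagonal: (1,8)–(2,7) (|1−2| = |8−7| = 1); (3,4)–(6,1) (|3−6| = |4−1| = 3); (6,1)–(8,3) (|6−8| = |1−3| = 2).
Total attacking pairs: 4.

4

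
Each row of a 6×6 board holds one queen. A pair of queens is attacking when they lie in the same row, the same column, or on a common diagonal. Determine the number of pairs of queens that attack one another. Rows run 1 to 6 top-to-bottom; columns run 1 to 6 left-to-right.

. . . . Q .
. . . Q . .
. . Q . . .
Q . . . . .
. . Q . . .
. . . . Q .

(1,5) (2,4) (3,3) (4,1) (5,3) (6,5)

5

Same column: (1,5)–(6,5) (column 5); (3,3)–(5,3) (column 3).
Same diagonal: (1,5)–(2,4) (|1−2| = |5−4| = 1); (1,5)–(3,3) (|1−3| = |5−3| = 2); (2,4)–(3,3) (|2−3| = |4−3| = 1).
Total attacking pairs: 5.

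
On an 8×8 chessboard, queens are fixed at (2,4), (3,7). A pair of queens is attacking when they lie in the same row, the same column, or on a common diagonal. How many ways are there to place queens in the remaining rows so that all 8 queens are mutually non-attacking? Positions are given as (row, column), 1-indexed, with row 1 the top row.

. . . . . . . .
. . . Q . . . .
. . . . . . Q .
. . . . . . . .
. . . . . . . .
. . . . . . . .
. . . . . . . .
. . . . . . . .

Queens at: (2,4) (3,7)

2

Branch on row 1: col 1 → 0; col 2 → 0; col 6 → 2; col 8 → 0.
Sum: 0 + 0 + 2 + 0 = 2.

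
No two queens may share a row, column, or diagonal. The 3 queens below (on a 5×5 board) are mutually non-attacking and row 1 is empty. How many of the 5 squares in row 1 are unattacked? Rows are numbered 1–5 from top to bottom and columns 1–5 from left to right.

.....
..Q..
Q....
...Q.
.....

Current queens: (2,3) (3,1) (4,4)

(2,3) attacks row 1 at column 3 and diagonals 2, 4.
(3,1) attacks row 1 at column 1 and diagonals 3.
(4,4) attacks row 1 at column 4 and diagonals 1.
Attacked columns: {1, 2, 3, 4}. Safe: {5}.

1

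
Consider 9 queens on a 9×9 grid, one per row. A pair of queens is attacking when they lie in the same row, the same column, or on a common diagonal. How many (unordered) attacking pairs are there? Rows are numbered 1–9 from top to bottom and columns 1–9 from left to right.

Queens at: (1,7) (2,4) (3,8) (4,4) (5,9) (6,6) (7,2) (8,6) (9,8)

6

Same column: (2,4)–(4,4) (column 4); (3,8)–(9,8) (column 8); (6,6)–(8,6) (column 6).
Same diagonal: (1,7)–(4,4) (|1−4| = |7−4| = 3); (4,4)–(6,6) (|4−6| = |4−6| = 2); (5,9)–(8,6) (|5−8| = |9−6| = 3).
Total attacking pairs: 6.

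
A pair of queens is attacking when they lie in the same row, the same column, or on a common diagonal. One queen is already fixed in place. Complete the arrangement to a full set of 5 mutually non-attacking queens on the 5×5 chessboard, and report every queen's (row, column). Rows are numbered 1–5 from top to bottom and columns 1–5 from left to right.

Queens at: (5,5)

(1,3) (2,1) (3,4) (4,2) (5,5)

Row 1: attacked by (5,5)→{1,5}. Safe: 2, 3, 4. Place at column 3.
Row 2: attacked by (1,3)→{2,3,4}; (5,5)→{2,5}. Safe: 1. Place at column 1.
Row 3: attacked by (1,3)→{1,3,5}; (2,1)→{1,2}; (5,5)→{3,5}. Safe: 4. Place at column 4.
Row 4: attacked by (1,3)→{3}; (2,1)→{1,3}; (3,4)→{3,4,5}; (5,5)→{4,5}. Safe: 2. Place at column 2.
Columns [3, 1, 4, 2, 5], r−c [-2, 1, -1, 2, 0], r+c [4, 3, 7, 6, 10] are all distinct, so no two queens attack.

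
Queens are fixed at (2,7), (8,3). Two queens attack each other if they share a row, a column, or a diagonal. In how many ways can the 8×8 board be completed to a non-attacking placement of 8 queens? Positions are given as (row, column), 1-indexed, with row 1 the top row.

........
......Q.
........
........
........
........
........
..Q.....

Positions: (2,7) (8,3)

Branch on row 1: col 1 → 2; col 2 → 1; col 4 → 1; col 5 → 1.
Sum: 2 + 1 + 1 + 1 = 5.

5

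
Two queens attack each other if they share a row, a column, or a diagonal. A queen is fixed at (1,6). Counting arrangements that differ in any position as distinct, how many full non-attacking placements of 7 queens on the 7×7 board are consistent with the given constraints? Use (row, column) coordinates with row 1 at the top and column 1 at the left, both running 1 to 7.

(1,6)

7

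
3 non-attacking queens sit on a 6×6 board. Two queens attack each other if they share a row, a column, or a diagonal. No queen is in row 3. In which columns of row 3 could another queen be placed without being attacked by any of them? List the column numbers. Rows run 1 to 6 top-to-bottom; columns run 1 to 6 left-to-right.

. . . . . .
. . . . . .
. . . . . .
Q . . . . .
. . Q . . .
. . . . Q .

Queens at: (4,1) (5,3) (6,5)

(4,1) attacks row 3 at column 1 and diagonals 2.
(5,3) attacks row 3 at column 3 and diagonals 1, 5.
(6,5) attacks row 3 at column 5 and diagonals 2.
Attacked columns: {1, 2, 3, 5}. Safe: {4, 6}.

columns 4, 6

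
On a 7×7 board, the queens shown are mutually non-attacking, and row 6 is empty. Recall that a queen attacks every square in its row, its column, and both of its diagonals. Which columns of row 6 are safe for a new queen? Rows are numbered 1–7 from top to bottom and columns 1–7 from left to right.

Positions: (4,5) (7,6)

columns 1, 2, 4

(4,5) attacks row 6 at column 5 and diagonals 3, 7.
(7,6) attacks row 6 at column 6 and diagonals 5, 7.
Attacked columns: {3, 5, 6, 7}. Safe: {1, 2, 4}.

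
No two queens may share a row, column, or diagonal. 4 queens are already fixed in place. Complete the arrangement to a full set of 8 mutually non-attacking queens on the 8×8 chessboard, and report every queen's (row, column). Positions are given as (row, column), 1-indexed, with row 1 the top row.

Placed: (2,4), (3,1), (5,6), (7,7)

(1,8) (2,4) (3,1) (4,3) (5,6) (6,2) (7,7) (8,5)

Row 1: attacked by (2,4)→{3,4,5}; (3,1)→{1,3}; (5,6)→{2,6}; (7,7)→{1,7}. Safe: 8. Place at column 8.
Row 4: attacked by (1,8)→{5,8}; (2,4)→{2,4,6}; (3,1)→{1,2}; (5,6)→{5,6,7}; (7,7)→{4,7}. Safe: 3. Place at column 3.
Row 6: attacked by (1,8)→{3,8}; (2,4)→{4,8}; (3,1)→{1,4}; (4,3)→{1,3,5}; (5,6)→{5,6,7}; (7,7)→{6,7,8}. Safe: 2. Place at column 2.
Row 8: attacked by (1,8)→{1,8}; (2,4)→{4}; (3,1)→{1,6}; (4,3)→{3,7}; (5,6)→{3,6}; (6,2)→{2,4}; (7,7)→{6,7,8}. Safe: 5. Place at column 5.
Columns [8, 4, 1, 3, 6, 2, 7, 5], r−c [-7, -2, 2, 1, -1, 4, 0, 3], r+c [9, 6, 4, 7, 11, 8, 14, 13] are all distinct, so no two queens attack.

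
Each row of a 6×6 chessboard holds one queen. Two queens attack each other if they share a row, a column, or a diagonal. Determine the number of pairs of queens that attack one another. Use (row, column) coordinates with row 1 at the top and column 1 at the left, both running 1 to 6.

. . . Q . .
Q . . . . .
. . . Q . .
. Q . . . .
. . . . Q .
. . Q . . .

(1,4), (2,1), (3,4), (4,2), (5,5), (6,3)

Same column: (1,4)–(3,4) (column 4).
Total attacking pairs: 1.

1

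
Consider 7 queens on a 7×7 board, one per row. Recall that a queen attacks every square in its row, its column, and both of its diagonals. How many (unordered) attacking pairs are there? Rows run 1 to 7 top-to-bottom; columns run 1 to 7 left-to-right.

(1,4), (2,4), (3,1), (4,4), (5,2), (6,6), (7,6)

5

Same column: (1,4)–(2,4) (column 4); (1,4)–(4,4) (column 4); (2,4)–(4,4) (column 4); (6,6)–(7,6) (column 6).
Same diagonal: (4,4)–(6,6) (|4−6| = |4−6| = 2).
Total attacking pairs: 5.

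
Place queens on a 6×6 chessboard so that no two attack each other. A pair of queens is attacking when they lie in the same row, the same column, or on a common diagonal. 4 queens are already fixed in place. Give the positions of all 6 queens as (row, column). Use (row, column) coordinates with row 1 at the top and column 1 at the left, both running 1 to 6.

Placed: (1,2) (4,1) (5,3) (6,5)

(1,2) (2,4) (3,6) (4,1) (5,3) (6,5)

Row 2: attacked by (1,2)→{1,2,3}; (4,1)→{1,3}; (5,3)→{3,6}; (6,5)→{1,5}. Safe: 4. Place at column 4.
Row 3: attacked by (1,2)→{2,4}; (2,4)→{3,4,5}; (4,1)→{1,2}; (5,3)→{1,3,5}; (6,5)→{2,5}. Safe: 6. Place at column 6.
Columns [2, 4, 6, 1, 3, 5], r−c [-1, -2, -3, 3, 2, 1], r+c [3, 6, 9, 5, 8, 11] are all distinct, so no two queens attack.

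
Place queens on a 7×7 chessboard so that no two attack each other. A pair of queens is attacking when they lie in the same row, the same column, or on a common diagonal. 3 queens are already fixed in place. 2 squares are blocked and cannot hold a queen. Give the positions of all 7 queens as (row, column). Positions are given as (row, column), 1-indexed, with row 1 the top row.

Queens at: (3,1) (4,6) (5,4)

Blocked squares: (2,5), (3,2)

Row 1: attacked by (3,1)→{1,3}; (4,6)→{3,6}; (5,4)→{4}. Safe: 2, 5, 7. Place at column 5.
Row 2: attacked by (1,5)→{4,5,6}; (3,1)→{1,2}; (4,6)→{4,6}; (5,4)→{1,4,7}. Blocked: 5. Safe: 3. Place at column 3.
Row 6: attacked by (1,5)→{5}; (2,3)→{3,7}; (3,1)→{1,4}; (4,6)→{4,6}; (5,4)→{3,4,5}. Safe: 2. Place at column 2.
Row 7: attacked by (1,5)→{5}; (2,3)→{3}; (3,1)→{1,5}; (4,6)→{3,6}; (5,4)→{2,4,6}; (6,2)→{1,2,3}. Safe: 7. Place at column 7.
Columns [5, 3, 1, 6, 4, 2, 7], r−c [-4, -1, 2, -2, 1, 4, 0], r+c [6, 5, 4, 10, 9, 8, 14] are all distinct, so no two queens attack.

(1,5) (2,3) (3,1) (4,6) (5,4) (6,2) (7,7)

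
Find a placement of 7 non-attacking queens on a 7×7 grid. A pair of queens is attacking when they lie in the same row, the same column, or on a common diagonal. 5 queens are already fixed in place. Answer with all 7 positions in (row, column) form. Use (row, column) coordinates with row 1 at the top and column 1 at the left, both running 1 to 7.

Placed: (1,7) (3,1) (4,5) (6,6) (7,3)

(1,7) (2,4) (3,1) (4,5) (5,2) (6,6) (7,3)

Row 2: attacked by (1,7)→{6,7}; (3,1)→{1,2}; (4,5)→{3,5,7}; (6,6)→{2,6}; (7,3)→{3}. Safe: 4. Place at column 4.
Row 5: attacked by (1,7)→{3,7}; (2,4)→{1,4,7}; (3,1)→{1,3}; (4,5)→{4,5,6}; (6,6)→{5,6,7}; (7,3)→{1,3,5}. Safe: 2. Place at column 2.
Columns [7, 4, 1, 5, 2, 6, 3], r−c [-6, -2, 2, -1, 3, 0, 4], r+c [8, 6, 4, 9, 7, 12, 10] are all distinct, so no two queens attack.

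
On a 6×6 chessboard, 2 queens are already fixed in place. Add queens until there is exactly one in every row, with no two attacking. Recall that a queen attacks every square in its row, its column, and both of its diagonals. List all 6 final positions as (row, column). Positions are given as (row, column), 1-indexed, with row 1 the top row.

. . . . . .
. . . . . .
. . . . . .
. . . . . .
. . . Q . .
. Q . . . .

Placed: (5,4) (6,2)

(1,5) (2,3) (3,1) (4,6) (5,4) (6,2)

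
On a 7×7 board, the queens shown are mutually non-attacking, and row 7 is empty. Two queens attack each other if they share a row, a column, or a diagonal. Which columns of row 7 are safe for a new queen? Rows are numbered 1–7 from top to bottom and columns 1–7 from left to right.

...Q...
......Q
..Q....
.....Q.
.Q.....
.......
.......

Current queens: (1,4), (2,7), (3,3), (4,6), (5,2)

columns 1, 5

(1,4) attacks row 7 at column 4.
(2,7) attacks row 7 at column 7 and diagonals 2.
(3,3) attacks row 7 at column 3 and diagonals 7.
(4,6) attacks row 7 at column 6 and diagonals 3.
(5,2) attacks row 7 at column 2 and diagonals 4.
Attacked columns: {2, 3, 4, 6, 7}. Safe: {1, 5}.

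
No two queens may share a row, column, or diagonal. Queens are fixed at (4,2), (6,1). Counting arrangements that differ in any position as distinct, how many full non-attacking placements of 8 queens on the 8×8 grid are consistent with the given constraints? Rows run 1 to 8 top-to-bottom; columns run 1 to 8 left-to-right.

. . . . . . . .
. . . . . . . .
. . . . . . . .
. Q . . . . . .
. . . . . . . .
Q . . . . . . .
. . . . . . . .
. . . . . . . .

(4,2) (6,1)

Branch on row 1: col 3 → 1; col 4 → 2; col 7 → 1; col 8 → 0.
Sum: 1 + 2 + 1 + 0 = 4.

4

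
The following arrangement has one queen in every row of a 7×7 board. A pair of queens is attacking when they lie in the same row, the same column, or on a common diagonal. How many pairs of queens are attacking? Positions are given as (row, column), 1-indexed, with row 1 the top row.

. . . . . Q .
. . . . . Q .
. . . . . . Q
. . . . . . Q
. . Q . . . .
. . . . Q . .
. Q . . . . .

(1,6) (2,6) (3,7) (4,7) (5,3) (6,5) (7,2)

Same column: (1,6)–(2,6) (column 6); (3,7)–(4,7) (column 7).
Same diagonal: (2,6)–(3,7) (|2−3| = |6−7| = 1); (2,6)–(5,3) (|2−5| = |6−3| = 3); (4,7)–(6,5) (|4−6| = |7−5| = 2).
Total attacking pairs: 5.

5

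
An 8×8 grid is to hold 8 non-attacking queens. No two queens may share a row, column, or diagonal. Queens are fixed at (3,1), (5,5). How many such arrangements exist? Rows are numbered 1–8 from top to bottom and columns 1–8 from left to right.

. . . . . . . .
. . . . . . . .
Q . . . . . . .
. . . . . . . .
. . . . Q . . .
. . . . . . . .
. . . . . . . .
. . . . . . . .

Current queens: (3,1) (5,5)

Branch on row 1: col 2 → 0; col 4 → 1; col 6 → 2; col 7 → 0; col 8 → 0.
Sum: 0 + 1 + 2 + 0 + 0 = 3.

3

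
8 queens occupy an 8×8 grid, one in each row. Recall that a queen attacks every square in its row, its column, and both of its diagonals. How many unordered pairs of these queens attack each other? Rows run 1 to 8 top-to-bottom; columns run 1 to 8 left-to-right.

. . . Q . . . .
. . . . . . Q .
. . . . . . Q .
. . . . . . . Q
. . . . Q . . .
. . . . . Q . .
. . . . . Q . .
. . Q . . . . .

6

Same column: (2,7)–(3,7) (column 7); (6,6)–(7,6) (column 6).
Same diagonal: (3,7)–(4,8) (|3−4| = |7−8| = 1); (3,7)–(5,5) (|3−5| = |7−5| = 2); (4,8)–(6,6) (|4−6| = |8−6| = 2); (5,5)–(6,6) (|5−6| = |5−6| = 1).
Total attacking pairs: 6.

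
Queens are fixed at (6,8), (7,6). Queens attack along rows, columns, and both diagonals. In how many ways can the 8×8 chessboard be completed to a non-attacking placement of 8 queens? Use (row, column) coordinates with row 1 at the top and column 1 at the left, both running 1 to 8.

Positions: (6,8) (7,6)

Branch on row 1: col 1 → 0; col 2 → 2; col 4 → 1; col 5 → 4; col 7 → 0.
Sum: 0 + 2 + 1 + 4 + 0 = 7.

7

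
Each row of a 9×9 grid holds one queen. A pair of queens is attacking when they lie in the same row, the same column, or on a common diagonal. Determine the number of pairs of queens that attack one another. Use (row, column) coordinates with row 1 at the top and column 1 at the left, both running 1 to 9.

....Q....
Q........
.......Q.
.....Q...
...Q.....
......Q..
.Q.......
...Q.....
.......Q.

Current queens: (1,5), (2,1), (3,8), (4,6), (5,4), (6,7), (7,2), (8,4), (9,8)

Same column: (3,8)–(9,8) (column 8); (5,4)–(8,4) (column 4).
Same diagonal: (2,1)–(5,4) (|2−5| = |1−4| = 3); (2,1)–(9,8) (|2−9| = |1−8| = 7); (5,4)–(7,2) (|5−7| = |4−2| = 2); (5,4)–(9,8) (|5−9| = |4−8| = 4).
Total attacking pairs: 6.

6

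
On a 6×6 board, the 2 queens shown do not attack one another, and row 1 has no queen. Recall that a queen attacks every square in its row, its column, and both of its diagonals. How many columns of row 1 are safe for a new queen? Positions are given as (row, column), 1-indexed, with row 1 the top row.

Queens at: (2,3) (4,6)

2

(2,3) attacks row 1 at column 3 and diagonals 2, 4.
(4,6) attacks row 1 at column 6 and diagonals 3.
Attacked columns: {2, 3, 4, 6}. Safe: {1, 5}.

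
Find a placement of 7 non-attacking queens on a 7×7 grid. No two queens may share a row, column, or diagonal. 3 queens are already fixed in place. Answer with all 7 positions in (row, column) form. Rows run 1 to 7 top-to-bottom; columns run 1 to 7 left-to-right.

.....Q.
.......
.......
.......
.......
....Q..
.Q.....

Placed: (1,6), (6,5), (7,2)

(1,6) (2,3) (3,1) (4,4) (5,7) (6,5) (7,2)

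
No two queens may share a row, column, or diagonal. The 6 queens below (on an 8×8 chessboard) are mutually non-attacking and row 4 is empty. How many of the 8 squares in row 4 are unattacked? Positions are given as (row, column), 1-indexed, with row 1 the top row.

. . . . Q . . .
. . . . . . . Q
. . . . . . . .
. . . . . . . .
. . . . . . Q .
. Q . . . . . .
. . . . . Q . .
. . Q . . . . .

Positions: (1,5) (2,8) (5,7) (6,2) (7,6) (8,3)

(1,5) attacks row 4 at column 5 and diagonals 2, 8.
(2,8) attacks row 4 at column 8 and diagonals 6.
(5,7) attacks row 4 at column 7 and diagonals 6, 8.
(6,2) attacks row 4 at column 2 and diagonals 4.
(7,6) attacks row 4 at column 6 and diagonals 3.
(8,3) attacks row 4 at column 3 and diagonals 7.
Attacked columns: {2, 3, 4, 5, 6, 7, 8}. Safe: {1}.

1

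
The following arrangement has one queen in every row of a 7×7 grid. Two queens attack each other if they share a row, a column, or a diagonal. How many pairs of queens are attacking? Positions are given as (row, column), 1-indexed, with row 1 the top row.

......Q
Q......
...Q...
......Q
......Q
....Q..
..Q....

5

Same column: (1,7)–(4,7) (column 7); (1,7)–(5,7) (column 7); (4,7)–(5,7) (column 7).
Same diagonal: (2,1)–(6,5) (|2−6| = |1−5| = 4); (4,7)–(6,5) (|4−6| = |7−5| = 2).
Total attacking pairs: 5.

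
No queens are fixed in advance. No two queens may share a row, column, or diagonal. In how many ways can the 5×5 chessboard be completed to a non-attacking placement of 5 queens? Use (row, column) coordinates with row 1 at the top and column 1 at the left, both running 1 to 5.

Branch on row 1: col 1 → 2; col 2 → 2; col 3 → 2; col 4 → 2; col 5 → 2.
Sum: 2 + 2 + 2 + 2 + 2 = 10.
(This is the classic 5-queens count.)

10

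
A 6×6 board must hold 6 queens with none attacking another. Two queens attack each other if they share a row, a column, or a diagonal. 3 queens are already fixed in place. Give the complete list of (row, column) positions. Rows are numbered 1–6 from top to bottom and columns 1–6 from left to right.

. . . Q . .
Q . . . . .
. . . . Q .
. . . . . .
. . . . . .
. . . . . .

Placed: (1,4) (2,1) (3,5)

(1,4) (2,1) (3,5) (4,2) (5,6) (6,3)

Row 4: attacked by (1,4)→{1,4}; (2,1)→{1,3}; (3,5)→{4,5,6}. Safe: 2. Place at column 2.
Row 5: attacked by (1,4)→{4}; (2,1)→{1,4}; (3,5)→{3,5}; (4,2)→{1,2,3}. Safe: 6. Place at column 6.
Row 6: attacked by (1,4)→{4}; (2,1)→{1,5}; (3,5)→{2,5}; (4,2)→{2,4}; (5,6)→{5,6}. Safe: 3. Place at column 3.
Columns [4, 1, 5, 2, 6, 3], r−c [-3, 1, -2, 2, -1, 3], r+c [5, 3, 8, 6, 11, 9] are all distinct, so no two queens attack.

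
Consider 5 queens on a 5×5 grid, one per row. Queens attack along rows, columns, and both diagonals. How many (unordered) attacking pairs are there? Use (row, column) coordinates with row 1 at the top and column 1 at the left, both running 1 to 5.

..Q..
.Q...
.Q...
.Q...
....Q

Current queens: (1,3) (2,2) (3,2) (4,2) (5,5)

Same column: (2,2)–(3,2) (column 2); (2,2)–(4,2) (column 2); (3,2)–(4,2) (column 2).
Same diagonal: (1,3)–(2,2) (|1−2| = |3−2| = 1); (2,2)–(5,5) (|2−5| = |2−5| = 3).
Total attacking pairs: 5.

5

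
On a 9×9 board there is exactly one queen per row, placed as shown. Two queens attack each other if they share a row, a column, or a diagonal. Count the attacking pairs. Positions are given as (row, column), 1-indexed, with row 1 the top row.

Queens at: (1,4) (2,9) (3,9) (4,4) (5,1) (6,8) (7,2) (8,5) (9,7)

2

Same column: (1,4)–(4,4) (column 4); (2,9)–(3,9) (column 9).
Total attacking pairs: 2.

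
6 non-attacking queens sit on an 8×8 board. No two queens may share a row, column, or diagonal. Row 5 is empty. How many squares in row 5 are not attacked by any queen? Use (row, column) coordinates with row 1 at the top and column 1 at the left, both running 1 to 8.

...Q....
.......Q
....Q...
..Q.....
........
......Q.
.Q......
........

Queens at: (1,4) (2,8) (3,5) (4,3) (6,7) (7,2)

1

(1,4) attacks row 5 at column 4 and diagonals 8.
(2,8) attacks row 5 at column 8 and diagonals 5.
(3,5) attacks row 5 at column 5 and diagonals 3, 7.
(4,3) attacks row 5 at column 3 and diagonals 2, 4.
(6,7) attacks row 5 at column 7 and diagonals 6, 8.
(7,2) attacks row 5 at column 2 and diagonals 4.
Attacked columns: {2, 3, 4, 5, 6, 7, 8}. Safe: {1}.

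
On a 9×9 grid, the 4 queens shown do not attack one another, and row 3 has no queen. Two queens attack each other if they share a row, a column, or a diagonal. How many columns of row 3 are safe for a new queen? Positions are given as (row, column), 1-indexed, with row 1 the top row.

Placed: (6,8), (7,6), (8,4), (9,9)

2

(6,8) attacks row 3 at column 8 and diagonals 5.
(7,6) attacks row 3 at column 6 and diagonals 2.
(8,4) attacks row 3 at column 4 and diagonals 9.
(9,9) attacks row 3 at column 9 and diagonals 3.
Attacked columns: {2, 3, 4, 5, 6, 8, 9}. Safe: {1, 7}.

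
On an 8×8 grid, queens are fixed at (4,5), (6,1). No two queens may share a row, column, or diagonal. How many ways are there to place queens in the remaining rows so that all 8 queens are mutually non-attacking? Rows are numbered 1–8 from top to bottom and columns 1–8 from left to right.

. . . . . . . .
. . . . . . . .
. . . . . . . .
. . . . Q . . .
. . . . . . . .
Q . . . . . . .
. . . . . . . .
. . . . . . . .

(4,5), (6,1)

3

Branch on row 1: col 3 → 1; col 4 → 1; col 7 → 1.
Sum: 1 + 1 + 1 = 3.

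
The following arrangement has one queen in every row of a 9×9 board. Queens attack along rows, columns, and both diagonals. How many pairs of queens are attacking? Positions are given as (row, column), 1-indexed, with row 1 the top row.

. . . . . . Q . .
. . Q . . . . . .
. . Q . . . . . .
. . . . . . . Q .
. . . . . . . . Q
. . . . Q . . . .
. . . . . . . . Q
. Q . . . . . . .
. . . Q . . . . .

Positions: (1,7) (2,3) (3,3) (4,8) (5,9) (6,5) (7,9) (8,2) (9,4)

Same column: (2,3)–(3,3) (column 3); (5,9)–(7,9) (column 9).
Same diagonal: (4,8)–(5,9) (|4−5| = |8−9| = 1).
Total attacking pairs: 3.

3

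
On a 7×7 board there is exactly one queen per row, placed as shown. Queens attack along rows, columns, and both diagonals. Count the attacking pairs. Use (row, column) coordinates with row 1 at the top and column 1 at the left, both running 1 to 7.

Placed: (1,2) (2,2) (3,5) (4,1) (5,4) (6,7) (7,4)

Same column: (1,2)–(2,2) (column 2); (5,4)–(7,4) (column 4).
Same diagonal: (1,2)–(6,7) (|1−6| = |2−7| = 5); (4,1)–(7,4) (|4−7| = |1−4| = 3).
Total attacking pairs: 4.

4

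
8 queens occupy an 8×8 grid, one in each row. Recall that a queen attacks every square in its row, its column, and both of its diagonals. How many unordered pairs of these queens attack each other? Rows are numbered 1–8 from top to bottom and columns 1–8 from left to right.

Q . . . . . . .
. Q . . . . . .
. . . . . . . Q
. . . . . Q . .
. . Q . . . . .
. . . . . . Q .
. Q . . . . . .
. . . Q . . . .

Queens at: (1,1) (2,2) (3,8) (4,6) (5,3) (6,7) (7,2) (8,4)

2

Same column: (2,2)–(7,2) (column 2).
Same diagonal: (1,1)–(2,2) (|1−2| = |1−2| = 1).
Total attacking pairs: 2.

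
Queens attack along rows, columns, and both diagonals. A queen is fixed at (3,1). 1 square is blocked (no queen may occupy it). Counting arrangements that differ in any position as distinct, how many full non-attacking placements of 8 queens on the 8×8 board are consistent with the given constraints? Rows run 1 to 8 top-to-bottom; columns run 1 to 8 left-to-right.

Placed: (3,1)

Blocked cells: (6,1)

Branch on row 1: col 2 → 1; col 4 → 4; col 5 → 4; col 6 → 4; col 7 → 1; col 8 → 2.
Sum: 1 + 4 + 4 + 4 + 1 + 2 = 16.

16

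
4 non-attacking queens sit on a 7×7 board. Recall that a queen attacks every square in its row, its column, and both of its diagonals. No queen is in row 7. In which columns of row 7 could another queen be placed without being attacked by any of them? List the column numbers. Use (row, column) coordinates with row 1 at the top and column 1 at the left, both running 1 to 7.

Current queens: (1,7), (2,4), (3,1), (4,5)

(1,7) attacks row 7 at column 7 and diagonals 1.
(2,4) attacks row 7 at column 4.
(3,1) attacks row 7 at column 1 and diagonals 5.
(4,5) attacks row 7 at column 5 and diagonals 2.
Attacked columns: {1, 2, 4, 5, 7}. Safe: {3, 6}.

columns 3, 6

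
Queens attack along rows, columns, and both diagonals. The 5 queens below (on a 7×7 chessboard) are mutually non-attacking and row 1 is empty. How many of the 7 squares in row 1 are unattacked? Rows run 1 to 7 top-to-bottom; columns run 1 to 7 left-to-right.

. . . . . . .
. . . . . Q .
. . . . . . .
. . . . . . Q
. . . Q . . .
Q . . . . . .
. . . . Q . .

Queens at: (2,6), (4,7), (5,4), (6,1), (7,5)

(2,6) attacks row 1 at column 6 and diagonals 5, 7.
(4,7) attacks row 1 at column 7 and diagonals 4.
(5,4) attacks row 1 at column 4.
(6,1) attacks row 1 at column 1 and diagonals 6.
(7,5) attacks row 1 at column 5.
Attacked columns: {1, 4, 5, 6, 7}. Safe: {2, 3}.

2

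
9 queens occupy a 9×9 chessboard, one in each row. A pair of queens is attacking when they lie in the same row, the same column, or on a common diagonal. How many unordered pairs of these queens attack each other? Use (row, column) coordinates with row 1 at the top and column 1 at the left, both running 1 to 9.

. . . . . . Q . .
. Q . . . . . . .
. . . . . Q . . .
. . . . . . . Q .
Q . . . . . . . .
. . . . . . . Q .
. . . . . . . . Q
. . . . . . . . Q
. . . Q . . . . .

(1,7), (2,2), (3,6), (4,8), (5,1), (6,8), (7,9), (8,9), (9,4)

3

Same column: (4,8)–(6,8) (column 8); (7,9)–(8,9) (column 9).
Same diagonal: (6,8)–(7,9) (|6−7| = |8−9| = 1).
Total attacking pairs: 3.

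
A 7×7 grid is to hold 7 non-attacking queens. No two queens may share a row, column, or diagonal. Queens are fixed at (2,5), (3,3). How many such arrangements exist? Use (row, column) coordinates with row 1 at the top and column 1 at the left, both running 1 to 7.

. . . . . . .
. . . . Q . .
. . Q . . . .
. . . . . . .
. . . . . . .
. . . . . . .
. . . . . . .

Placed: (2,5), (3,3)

2

Branch on row 1: col 2 → 1; col 7 → 1.
Sum: 1 + 1 = 2.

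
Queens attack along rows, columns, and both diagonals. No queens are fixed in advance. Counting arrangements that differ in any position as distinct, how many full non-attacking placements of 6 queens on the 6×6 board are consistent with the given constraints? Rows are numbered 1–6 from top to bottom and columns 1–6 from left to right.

Branch on row 1: col 1 → 0; col 2 → 1; col 3 → 1; col 4 → 1; col 5 → 1; col 6 → 0.
Sum: 0 + 1 + 1 + 1 + 1 + 0 = 4.
(This is the classic 6-queens count.)

4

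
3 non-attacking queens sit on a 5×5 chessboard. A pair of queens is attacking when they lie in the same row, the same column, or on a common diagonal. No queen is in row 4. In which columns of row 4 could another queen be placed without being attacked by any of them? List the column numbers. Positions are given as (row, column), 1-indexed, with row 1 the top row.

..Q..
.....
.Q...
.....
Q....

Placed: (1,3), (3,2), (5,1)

columns 4, 5

(1,3) attacks row 4 at column 3.
(3,2) attacks row 4 at column 2 and diagonals 1, 3.
(5,1) attacks row 4 at column 1 and diagonals 2.
Attacked columns: {1, 2, 3}. Safe: {4, 5}.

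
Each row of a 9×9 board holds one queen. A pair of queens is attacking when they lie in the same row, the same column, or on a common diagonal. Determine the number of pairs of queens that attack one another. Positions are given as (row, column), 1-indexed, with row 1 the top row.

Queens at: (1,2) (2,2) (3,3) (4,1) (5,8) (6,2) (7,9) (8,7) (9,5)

Same column: (1,2)–(2,2) (column 2); (1,2)–(6,2) (column 2); (2,2)–(6,2) (column 2).
Same diagonal: (2,2)–(3,3) (|2−3| = |2−3| = 1); (6,2)–(9,5) (|6−9| = |2−5| = 3).
Total attacking pairs: 5.

5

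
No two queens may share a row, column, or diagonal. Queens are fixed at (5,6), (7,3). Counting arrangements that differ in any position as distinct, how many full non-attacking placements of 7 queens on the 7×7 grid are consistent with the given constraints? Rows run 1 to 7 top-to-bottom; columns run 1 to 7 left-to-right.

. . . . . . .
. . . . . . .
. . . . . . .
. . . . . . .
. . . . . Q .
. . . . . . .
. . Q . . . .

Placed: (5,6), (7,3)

2

Branch on row 1: col 1 → 0; col 4 → 1; col 5 → 1; col 7 → 0.
Sum: 0 + 1 + 1 + 0 = 2.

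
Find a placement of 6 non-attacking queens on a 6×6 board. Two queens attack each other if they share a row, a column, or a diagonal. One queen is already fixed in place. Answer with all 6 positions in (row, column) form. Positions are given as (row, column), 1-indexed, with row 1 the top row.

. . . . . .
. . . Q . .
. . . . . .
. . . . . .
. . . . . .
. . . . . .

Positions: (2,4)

(1,2) (2,4) (3,6) (4,1) (5,3) (6,5)

Row 1: attacked by (2,4)→{3,4,5}. Safe: 1, 2, 6. Place at column 2.
Row 3: attacked by (1,2)→{2,4}; (2,4)→{3,4,5}. Safe: 1, 6. Place at column 6.
Row 4: attacked by (1,2)→{2,5}; (2,4)→{2,4,6}; (3,6)→{5,6}. Safe: 1, 3. Place at column 1.
Row 5: attacked by (1,2)→{2,6}; (2,4)→{1,4}; (3,6)→{4,6}; (4,1)→{1,2}. Safe: 3, 5. Place at column 3.
Row 6: attacked by (1,2)→{2}; (2,4)→{4}; (3,6)→{3,6}; (4,1)→{1,3}; (5,3)→{2,3,4}. Safe: 5. Place at column 5.
Columns [2, 4, 6, 1, 3, 5], r−c [-1, -2, -3, 3, 2, 1], r+c [3, 6, 9, 5, 8, 11] are all distinct, so no two queens attack.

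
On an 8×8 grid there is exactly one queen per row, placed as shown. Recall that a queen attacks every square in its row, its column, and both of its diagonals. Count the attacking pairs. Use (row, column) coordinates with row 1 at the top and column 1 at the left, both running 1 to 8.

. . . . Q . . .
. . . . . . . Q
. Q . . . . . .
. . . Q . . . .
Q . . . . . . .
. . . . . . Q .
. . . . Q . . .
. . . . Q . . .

5

Same column: (1,5)–(7,5) (column 5); (1,5)–(8,5) (column 5); (7,5)–(8,5) (column 5).
Same diagonal: (1,5)–(5,1) (|1−5| = |5−1| = 4); (6,7)–(8,5) (|6−8| = |7−5| = 2).
Total attacking pairs: 5.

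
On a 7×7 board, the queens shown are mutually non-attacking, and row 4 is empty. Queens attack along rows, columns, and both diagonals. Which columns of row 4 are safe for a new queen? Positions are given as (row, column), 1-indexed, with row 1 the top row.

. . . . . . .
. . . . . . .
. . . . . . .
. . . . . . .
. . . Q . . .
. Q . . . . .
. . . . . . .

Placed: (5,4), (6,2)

columns 1, 6, 7

(5,4) attacks row 4 at column 4 and diagonals 3, 5.
(6,2) attacks row 4 at column 2 and diagonals 4.
Attacked columns: {2, 3, 4, 5}. Safe: {1, 6, 7}.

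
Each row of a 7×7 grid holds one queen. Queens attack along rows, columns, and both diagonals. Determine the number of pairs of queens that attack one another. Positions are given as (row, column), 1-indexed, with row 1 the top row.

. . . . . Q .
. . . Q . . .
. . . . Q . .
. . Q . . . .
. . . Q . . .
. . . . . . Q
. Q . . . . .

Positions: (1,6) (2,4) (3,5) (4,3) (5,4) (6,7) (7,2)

Same column: (2,4)–(5,4) (column 4).
Same diagonal: (1,6)–(4,3) (|1−4| = |6−3| = 3); (2,4)–(3,5) (|2−3| = |4−5| = 1); (4,3)–(5,4) (|4−5| = |3−4| = 1); (5,4)–(7,2) (|5−7| = |4−2| = 2).
Total attacking pairs: 5.

5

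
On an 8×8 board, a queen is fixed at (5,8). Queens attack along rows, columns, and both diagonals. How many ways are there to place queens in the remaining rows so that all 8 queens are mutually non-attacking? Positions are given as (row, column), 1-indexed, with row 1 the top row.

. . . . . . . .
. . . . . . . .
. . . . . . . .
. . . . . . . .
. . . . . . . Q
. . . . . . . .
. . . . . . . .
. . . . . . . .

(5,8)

18

Branch on row 1: col 1 → 1; col 2 → 1; col 3 → 4; col 5 → 5; col 6 → 4; col 7 → 3.
Sum: 1 + 1 + 4 + 5 + 4 + 3 = 18.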